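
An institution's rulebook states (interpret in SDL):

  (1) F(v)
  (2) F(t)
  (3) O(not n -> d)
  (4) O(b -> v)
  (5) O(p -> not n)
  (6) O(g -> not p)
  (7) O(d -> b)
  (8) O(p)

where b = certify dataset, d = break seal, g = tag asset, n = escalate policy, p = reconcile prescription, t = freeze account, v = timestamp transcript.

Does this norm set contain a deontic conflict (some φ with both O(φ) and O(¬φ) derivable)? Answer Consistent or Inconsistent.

Inconsistent

Premise 1, F(v), is equivalent to O(not v).
Premise 4 is O(b -> v); contrapositively O(not v -> not b). Since O(not v) holds, K gives O(not b).
Premise 7, O(d -> b), contraposes to O(not b -> not d); with O(not b) we get O(not d).
Premise 3, O(not n -> d), contraposes to O(not d -> n); with O(not d) we get O(n).
Premise 5 is O(p -> not n); contrapositively O(n -> not p). Since O(n) holds, K gives O(not p).
Yet premise 8 states O(p).
We now have both O(not p) and O(p) — p is simultaneously obligatory and forbidden, violating the D-axiom.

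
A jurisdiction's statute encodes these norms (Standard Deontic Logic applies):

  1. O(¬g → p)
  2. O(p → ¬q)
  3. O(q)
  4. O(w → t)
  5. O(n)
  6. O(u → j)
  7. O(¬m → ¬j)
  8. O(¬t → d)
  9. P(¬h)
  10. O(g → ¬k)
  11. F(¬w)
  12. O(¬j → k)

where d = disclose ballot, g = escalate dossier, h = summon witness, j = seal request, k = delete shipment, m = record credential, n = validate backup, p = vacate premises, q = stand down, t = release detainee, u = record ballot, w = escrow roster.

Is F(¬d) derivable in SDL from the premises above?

No

Premise 8 is O(¬t → d), but O(¬t) is not derivable from the premises, so it does not yield O(d).
No other premise forces O(d). An ideal world satisfying every premise can still have ¬d true, so F(¬d) is not derivable.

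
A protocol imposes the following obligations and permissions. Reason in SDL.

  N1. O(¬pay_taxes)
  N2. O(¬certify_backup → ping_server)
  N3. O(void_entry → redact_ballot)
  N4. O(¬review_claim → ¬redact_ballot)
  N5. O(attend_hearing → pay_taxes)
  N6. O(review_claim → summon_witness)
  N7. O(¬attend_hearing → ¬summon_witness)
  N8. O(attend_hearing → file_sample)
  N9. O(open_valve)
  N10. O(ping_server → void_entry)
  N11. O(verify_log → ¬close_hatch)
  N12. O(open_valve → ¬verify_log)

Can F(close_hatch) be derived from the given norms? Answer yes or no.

Premise 11 is O(verify_log → ¬close_hatch), but O(verify_log) is not derivable from the premises, so it does not yield O(¬close_hatch).
No other premise forces O(¬close_hatch). An ideal world satisfying every premise can still have close_hatch true, so F(close_hatch) is not derivable.

No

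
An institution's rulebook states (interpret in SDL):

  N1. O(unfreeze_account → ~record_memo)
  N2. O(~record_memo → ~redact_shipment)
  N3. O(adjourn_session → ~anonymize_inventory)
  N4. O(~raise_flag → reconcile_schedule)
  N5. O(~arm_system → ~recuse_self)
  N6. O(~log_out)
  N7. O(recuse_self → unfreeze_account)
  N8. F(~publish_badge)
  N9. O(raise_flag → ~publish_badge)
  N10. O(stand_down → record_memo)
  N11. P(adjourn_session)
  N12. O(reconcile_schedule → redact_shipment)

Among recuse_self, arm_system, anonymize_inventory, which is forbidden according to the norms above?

recuse_self

Premise 8, F(~publish_badge), is equivalent to O(publish_badge).
The contrapositive of premise 9 (O(raise_flag → ~publish_badge)) is O(publish_badge → ~raise_flag), and O(publish_badge) is already established, so O(~raise_flag).
Applying K to premise 4 (O(~raise_flag → reconcile_schedule)) and O(~raise_flag) yields O(reconcile_schedule).
Applying K to premise 12 (O(reconcile_schedule → redact_shipment)) and O(reconcile_schedule) yields O(redact_shipment).
The contrapositive of premise 2 (O(~record_memo → ~redact_shipment)) is O(redact_shipment → record_memo), and O(redact_shipment) is already established, so O(record_memo).
The contrapositive of premise 1 (O(unfreeze_account → ~record_memo)) is O(record_memo → ~unfreeze_account), and O(record_memo) is already established, so O(~unfreeze_account).
Premise 7 is O(recuse_self → unfreeze_account); contrapositively O(~unfreeze_account → ~recuse_self). Since O(~unfreeze_account) holds, K gives O(~recuse_self).
So O(~recuse_self) holds, i.e. recuse_self is forbidden. None of the other listed options is forbidden under the premises.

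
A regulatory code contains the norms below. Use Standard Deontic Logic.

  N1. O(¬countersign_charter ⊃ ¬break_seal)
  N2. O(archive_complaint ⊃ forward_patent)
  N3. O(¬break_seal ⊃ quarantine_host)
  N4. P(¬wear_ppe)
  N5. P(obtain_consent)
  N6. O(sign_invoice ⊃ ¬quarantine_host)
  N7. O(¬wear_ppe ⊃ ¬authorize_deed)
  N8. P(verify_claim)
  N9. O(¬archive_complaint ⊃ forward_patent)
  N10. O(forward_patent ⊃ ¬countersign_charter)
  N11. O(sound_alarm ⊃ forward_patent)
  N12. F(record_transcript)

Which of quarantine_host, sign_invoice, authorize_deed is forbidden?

sign_invoice

By case analysis on ¬archive_complaint: premise 9 gives O(¬archive_complaint ⊃ forward_patent) and premise 2 gives O(archive_complaint ⊃ forward_patent), so O(forward_patent) either way.
Applying K to premise 10 (O(forward_patent ⊃ ¬countersign_charter)) and O(forward_patent) yields O(¬countersign_charter).
From O(¬countersign_charter) and premise 1, O(¬countersign_charter ⊃ ¬break_seal), we obtain O(¬break_seal).
From O(¬break_seal) and premise 3, O(¬break_seal ⊃ quarantine_host), we obtain O(quarantine_host).
The contrapositive of premise 6 (O(sign_invoice ⊃ ¬quarantine_host)) is O(quarantine_host ⊃ ¬sign_invoice), and O(quarantine_host) is already established, so O(¬sign_invoice).
So O(¬sign_invoice) holds, i.e. sign_invoice is forbidden. None of the other listed options is forbidden under the premises.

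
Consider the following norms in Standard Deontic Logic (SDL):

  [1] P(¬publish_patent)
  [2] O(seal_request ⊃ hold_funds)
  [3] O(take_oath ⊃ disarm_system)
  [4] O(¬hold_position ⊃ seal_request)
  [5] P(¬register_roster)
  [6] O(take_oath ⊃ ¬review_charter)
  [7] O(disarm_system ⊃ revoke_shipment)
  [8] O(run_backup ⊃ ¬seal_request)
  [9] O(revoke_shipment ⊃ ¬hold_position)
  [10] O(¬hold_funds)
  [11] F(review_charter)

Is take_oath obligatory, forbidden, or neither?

Forbidden

Premise 10 gives O(¬hold_funds).
The contrapositive of premise 2 (O(seal_request ⊃ hold_funds)) is O(¬hold_funds ⊃ ¬seal_request), and O(¬hold_funds) is already established, so O(¬seal_request).
Premise 4 is O(¬hold_position ⊃ seal_request); contrapositively O(¬seal_request ⊃ hold_position). Since O(¬seal_request) holds, K gives O(hold_position).
Premise 9 is O(revoke_shipment ⊃ ¬hold_position); contrapositively O(hold_position ⊃ ¬revoke_shipment). Since O(hold_position) holds, K gives O(¬revoke_shipment).
Premise 7, O(disarm_system ⊃ revoke_shipment), contraposes to O(¬revoke_shipment ⊃ ¬disarm_system); with O(¬revoke_shipment) we get O(¬disarm_system).
Premise 3, O(take_oath ⊃ disarm_system), contraposes to O(¬disarm_system ⊃ ¬take_oath); with O(¬disarm_system) we get O(¬take_oath).
Premises 1, 5, 6, 8, 11 do not contribute to this derivation.
Thus O(¬take_oath), which is F(take_oath): take_oath is forbidden.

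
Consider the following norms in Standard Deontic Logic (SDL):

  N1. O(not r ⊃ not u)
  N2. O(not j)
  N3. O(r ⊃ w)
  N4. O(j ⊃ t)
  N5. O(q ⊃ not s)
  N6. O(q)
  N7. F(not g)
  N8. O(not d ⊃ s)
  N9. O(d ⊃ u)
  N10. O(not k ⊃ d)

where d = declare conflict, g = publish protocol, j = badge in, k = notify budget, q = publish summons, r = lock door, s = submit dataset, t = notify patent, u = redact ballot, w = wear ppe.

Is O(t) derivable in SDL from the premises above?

No

Premise 4 is O(j ⊃ t), but O(j) is not derivable from the premises, so it does not yield O(t).
No other premise forces O(t). An ideal world satisfying every premise can still have t false, so O(t) is not derivable.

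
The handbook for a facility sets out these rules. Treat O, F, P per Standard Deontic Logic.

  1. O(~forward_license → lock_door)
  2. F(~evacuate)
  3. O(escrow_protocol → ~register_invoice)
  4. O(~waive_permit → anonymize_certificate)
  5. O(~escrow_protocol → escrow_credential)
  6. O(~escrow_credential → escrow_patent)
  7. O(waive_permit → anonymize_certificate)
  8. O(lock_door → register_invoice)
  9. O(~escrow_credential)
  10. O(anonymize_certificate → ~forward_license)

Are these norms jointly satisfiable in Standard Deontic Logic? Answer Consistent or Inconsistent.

Inconsistent

Premises 7 and 4 cover both cases: O(waive_permit → anonymize_certificate) and O(~waive_permit → anonymize_certificate). Since waive_permit ∨ ~waive_permit is a tautology, O(anonymize_certificate) follows.
From O(anonymize_certificate) and premise 10, O(anonymize_certificate → ~forward_license), we obtain O(~forward_license).
Applying K to premise 1 (O(~forward_license → lock_door)) and O(~forward_license) yields O(lock_door).
From O(lock_door) and premise 8, O(lock_door → register_invoice), we obtain O(register_invoice).
Premise 3, O(escrow_protocol → ~register_invoice), contraposes to O(register_invoice → ~escrow_protocol); with O(register_invoice) we get O(~escrow_protocol).
Premise 5 is O(~escrow_protocol → escrow_credential); since O(~escrow_protocol), deontic closure gives O(escrow_credential).
But premise 9 directly asserts O(~escrow_credential).
We now have both O(escrow_credential) and O(~escrow_credential) — escrow_credential is simultaneously obligatory and forbidden, violating the D-axiom.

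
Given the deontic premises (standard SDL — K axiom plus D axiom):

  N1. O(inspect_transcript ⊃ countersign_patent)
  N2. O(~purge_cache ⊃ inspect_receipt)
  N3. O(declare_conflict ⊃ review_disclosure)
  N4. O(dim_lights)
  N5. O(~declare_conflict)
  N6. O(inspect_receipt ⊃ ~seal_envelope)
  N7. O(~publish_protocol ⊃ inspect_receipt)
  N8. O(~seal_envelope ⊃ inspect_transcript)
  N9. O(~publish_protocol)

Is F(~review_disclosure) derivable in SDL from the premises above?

No

Premise 3 is O(declare_conflict ⊃ review_disclosure), but O(declare_conflict) is not derivable from the premises, so it does not yield O(review_disclosure).
No other premise forces O(review_disclosure). An ideal world satisfying every premise can still have ~review_disclosure true, so F(~review_disclosure) is not derivable.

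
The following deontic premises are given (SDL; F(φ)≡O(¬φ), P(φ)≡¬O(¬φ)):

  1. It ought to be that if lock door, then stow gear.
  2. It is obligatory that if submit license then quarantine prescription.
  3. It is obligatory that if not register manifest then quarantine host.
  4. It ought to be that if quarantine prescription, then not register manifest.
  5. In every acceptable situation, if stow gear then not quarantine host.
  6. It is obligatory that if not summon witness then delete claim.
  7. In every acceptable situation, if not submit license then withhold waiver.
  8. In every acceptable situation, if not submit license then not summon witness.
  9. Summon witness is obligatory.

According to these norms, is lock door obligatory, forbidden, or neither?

From premise 9 we have O(summon_witness).
Premise 8 is O(¬submit_license → ¬summon_witness); contrapositively O(summon_witness → submit_license). Since O(summon_witness) holds, K gives O(submit_license).
From O(submit_license) and premise 2, O(submit_license → quarantine_prescription), we obtain O(quarantine_prescription).
Applying K to premise 4 (O(quarantine_prescription → ¬register_manifest)) and O(quarantine_prescription) yields O(¬register_manifest).
Premise 3 is O(¬register_manifest → quarantine_host); since O(¬register_manifest), deontic closure gives O(quarantine_host).
The contrapositive of premise 5 (O(stow_gear → ¬quarantine_host)) is O(quarantine_host → ¬stow_gear), and O(quarantine_host) is already established, so O(¬stow_gear).
The contrapositive of premise 1 (O(lock_door → stow_gear)) is O(¬stow_gear → ¬lock_door), and O(¬stow_gear) is already established, so O(¬lock_door).
Premises 6, 7 do not contribute to this derivation.
Thus O(¬lock_door), which is F(lock_door): lock_door is forbidden.

Forbidden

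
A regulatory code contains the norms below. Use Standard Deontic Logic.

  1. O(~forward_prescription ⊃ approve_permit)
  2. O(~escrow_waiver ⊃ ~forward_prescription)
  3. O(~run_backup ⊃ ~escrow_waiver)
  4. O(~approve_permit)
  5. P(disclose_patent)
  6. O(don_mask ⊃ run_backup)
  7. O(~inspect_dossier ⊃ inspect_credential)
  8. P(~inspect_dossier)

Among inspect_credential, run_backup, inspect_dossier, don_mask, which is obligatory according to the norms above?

From premise 4 we have O(~approve_permit).
Premise 1, O(~forward_prescription ⊃ approve_permit), contraposes to O(~approve_permit ⊃ forward_prescription); with O(~approve_permit) we get O(forward_prescription).
The contrapositive of premise 2 (O(~escrow_waiver ⊃ ~forward_prescription)) is O(forward_prescription ⊃ escrow_waiver), and O(forward_prescription) is already established, so O(escrow_waiver).
Premise 3, O(~run_backup ⊃ ~escrow_waiver), contraposes to O(escrow_waiver ⊃ run_backup); with O(escrow_waiver) we get O(run_backup).
So O(run_backup) holds — run_backup is obligatory. None of the other listed options is made obligatory by any chain of premises.

run_backup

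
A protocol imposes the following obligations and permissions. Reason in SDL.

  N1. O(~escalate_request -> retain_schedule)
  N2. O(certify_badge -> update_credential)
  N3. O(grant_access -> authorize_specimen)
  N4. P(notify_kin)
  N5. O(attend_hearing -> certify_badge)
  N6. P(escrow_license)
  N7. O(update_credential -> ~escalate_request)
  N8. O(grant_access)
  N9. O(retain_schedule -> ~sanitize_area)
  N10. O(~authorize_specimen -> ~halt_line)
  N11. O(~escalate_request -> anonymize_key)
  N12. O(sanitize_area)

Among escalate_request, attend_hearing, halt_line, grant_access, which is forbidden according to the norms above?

attend_hearing

Premise 12 states O(sanitize_area) outright.
Premise 9, O(retain_schedule -> ~sanitize_area), contraposes to O(sanitize_area -> ~retain_schedule); with O(sanitize_area) we get O(~retain_schedule).
Premise 1 is O(~escalate_request -> retain_schedule); contrapositively O(~retain_schedule -> escalate_request). Since O(~retain_schedule) holds, K gives O(escalate_request).
Premise 7, O(update_credential -> ~escalate_request), contraposes to O(escalate_request -> ~update_credential); with O(escalate_request) we get O(~update_credential).
Premise 2, O(certify_badge -> update_credential), contraposes to O(~update_credential -> ~certify_badge); with O(~update_credential) we get O(~certify_badge).
Premise 5 is O(attend_hearing -> certify_badge); contrapositively O(~certify_badge -> ~attend_hearing). Since O(~certify_badge) holds, K gives O(~attend_hearing).
So O(~attend_hearing) holds, i.e. attend_hearing is forbidden. None of the other listed options is forbidden under the premises.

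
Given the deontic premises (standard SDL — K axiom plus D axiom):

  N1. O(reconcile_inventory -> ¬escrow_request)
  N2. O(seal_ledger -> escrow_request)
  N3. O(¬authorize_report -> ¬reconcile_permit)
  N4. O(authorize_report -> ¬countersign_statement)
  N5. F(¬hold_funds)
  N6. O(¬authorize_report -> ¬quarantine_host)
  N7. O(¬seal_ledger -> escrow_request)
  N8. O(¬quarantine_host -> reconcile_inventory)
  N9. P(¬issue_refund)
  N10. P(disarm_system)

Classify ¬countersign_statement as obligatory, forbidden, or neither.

Obligatory

By case analysis on seal_ledger: premise 2 gives O(seal_ledger -> escrow_request) and premise 7 gives O(¬seal_ledger -> escrow_request), so O(escrow_request) either way.
Premise 1, O(reconcile_inventory -> ¬escrow_request), contraposes to O(escrow_request -> ¬reconcile_inventory); with O(escrow_request) we get O(¬reconcile_inventory).
The contrapositive of premise 8 (O(¬quarantine_host -> reconcile_inventory)) is O(¬reconcile_inventory -> quarantine_host), and O(¬reconcile_inventory) is already established, so O(quarantine_host).
Premise 6, O(¬authorize_report -> ¬quarantine_host), contraposes to O(quarantine_host -> authorize_report); with O(quarantine_host) we get O(authorize_report).
Applying K to premise 4 (O(authorize_report -> ¬countersign_statement)) and O(authorize_report) yields O(¬countersign_statement).
Premises 3, 5, 9, 10 do not contribute to this derivation.
Hence ¬countersign_statement is obligatory.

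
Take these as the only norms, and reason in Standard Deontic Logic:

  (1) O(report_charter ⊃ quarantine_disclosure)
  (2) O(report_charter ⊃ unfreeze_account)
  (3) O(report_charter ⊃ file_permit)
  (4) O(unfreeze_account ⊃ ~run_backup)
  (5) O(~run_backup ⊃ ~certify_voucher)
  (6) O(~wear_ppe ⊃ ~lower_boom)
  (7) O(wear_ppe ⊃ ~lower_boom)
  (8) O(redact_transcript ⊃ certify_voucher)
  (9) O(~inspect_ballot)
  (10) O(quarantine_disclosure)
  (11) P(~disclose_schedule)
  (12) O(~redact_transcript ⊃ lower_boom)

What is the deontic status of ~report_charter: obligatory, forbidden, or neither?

Obligatory

Premises 7 and 6 cover both cases: O(wear_ppe ⊃ ~lower_boom) and O(~wear_ppe ⊃ ~lower_boom). Since wear_ppe ∨ ~wear_ppe is a tautology, O(~lower_boom) follows.
The contrapositive of premise 12 (O(~redact_transcript ⊃ lower_boom)) is O(~lower_boom ⊃ redact_transcript), and O(~lower_boom) is already established, so O(redact_transcript).
With premise 8, O(redact_transcript ⊃ certify_voucher), the K-axiom yields O(certify_voucher).
Premise 5 is O(~run_backup ⊃ ~certify_voucher); contrapositively O(certify_voucher ⊃ run_backup). Since O(certify_voucher) holds, K gives O(run_backup).
Premise 4, O(unfreeze_account ⊃ ~run_backup), contraposes to O(run_backup ⊃ ~unfreeze_account); with O(run_backup) we get O(~unfreeze_account).
The contrapositive of premise 2 (O(report_charter ⊃ unfreeze_account)) is O(~unfreeze_account ⊃ ~report_charter), and O(~unfreeze_account) is already established, so O(~report_charter).
Premises 1, 3, 9, 10, 11 do not contribute to this derivation.
Hence ~report_charter is obligatory.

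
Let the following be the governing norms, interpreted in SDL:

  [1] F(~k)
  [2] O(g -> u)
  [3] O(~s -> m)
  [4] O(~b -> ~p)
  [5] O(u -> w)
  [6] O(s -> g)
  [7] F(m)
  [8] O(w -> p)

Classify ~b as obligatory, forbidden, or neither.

F(m) at premise 7 means O(~m).
The contrapositive of premise 3 (O(~s -> m)) is O(~m -> s), and O(~m) is already established, so O(s).
From O(s) and premise 6, O(s -> g), we obtain O(g).
Premise 2 is O(g -> u); since O(g), deontic closure gives O(u).
Applying K to premise 5 (O(u -> w)) and O(u) yields O(w).
With premise 8, O(w -> p), the K-axiom yields O(p).
Premise 4, O(~b -> ~p), contraposes to O(p -> b); with O(p) we get O(b).
Premise 1 does not contribute to this derivation.
Thus O(b), which is F(~b): ~b is forbidden.

Forbidden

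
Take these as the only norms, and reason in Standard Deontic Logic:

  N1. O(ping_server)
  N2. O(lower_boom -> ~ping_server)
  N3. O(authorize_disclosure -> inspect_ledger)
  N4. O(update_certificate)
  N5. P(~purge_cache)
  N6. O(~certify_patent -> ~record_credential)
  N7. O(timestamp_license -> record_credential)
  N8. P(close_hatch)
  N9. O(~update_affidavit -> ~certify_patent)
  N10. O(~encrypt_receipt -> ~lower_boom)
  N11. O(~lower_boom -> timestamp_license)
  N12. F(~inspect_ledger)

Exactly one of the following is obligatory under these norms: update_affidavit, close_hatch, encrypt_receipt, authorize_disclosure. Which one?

update_affidavit

Premise 1 gives O(ping_server).
The contrapositive of premise 2 (O(lower_boom -> ~ping_server)) is O(ping_server -> ~lower_boom), and O(ping_server) is already established, so O(~lower_boom).
Applying K to premise 11 (O(~lower_boom -> timestamp_license)) and O(~lower_boom) yields O(timestamp_license).
From O(timestamp_license) and premise 7, O(timestamp_license -> record_credential), we obtain O(record_credential).
Premise 6, O(~certify_patent -> ~record_credential), contraposes to O(record_credential -> certify_patent); with O(record_credential) we get O(certify_patent).
The contrapositive of premise 9 (O(~update_affidavit -> ~certify_patent)) is O(certify_patent -> update_affidavit), and O(certify_patent) is already established, so O(update_affidavit).
So O(update_affidavit) holds — update_affidavit is obligatory. None of the other listed options is made obligatory by any chain of premises.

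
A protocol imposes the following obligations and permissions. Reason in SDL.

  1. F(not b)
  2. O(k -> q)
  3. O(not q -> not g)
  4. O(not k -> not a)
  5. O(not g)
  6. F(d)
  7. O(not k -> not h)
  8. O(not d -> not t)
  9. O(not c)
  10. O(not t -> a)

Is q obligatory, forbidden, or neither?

Premise 6, F(d), is equivalent to O(not d).
With premise 8, O(not d -> not t), the K-axiom yields O(not t).
Premise 10 is O(not t -> a); since O(not t), deontic closure gives O(a).
Premise 4, O(not k -> not a), contraposes to O(a -> k); with O(a) we get O(k).
Premise 2 is O(k -> q); since O(k), deontic closure gives O(q).
Premises 1, 3, 5, 7, 9 do not contribute to this derivation.
Hence q is obligatory.

Obligatory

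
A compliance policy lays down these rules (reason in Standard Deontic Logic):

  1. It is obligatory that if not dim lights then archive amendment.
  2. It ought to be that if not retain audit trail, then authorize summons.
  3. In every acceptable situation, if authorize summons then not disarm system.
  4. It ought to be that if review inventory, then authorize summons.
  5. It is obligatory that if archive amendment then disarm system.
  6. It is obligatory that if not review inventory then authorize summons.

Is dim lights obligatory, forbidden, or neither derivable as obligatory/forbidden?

By case analysis on review_inventory: premise 4 gives O(review_inventory → authorize_summons) and premise 6 gives O(¬review_inventory → authorize_summons), so O(authorize_summons) either way.
From O(authorize_summons) and premise 3, O(authorize_summons → ¬disarm_system), we obtain O(¬disarm_system).
Premise 5 is O(archive_amendment → disarm_system); contrapositively O(¬disarm_system → ¬archive_amendment). Since O(¬disarm_system) holds, K gives O(¬archive_amendment).
Premise 1 is O(¬dim_lights → archive_amendment); contrapositively O(¬archive_amendment → dim_lights). Since O(¬archive_amendment) holds, K gives O(dim_lights).
Premise 2 does not contribute to this derivation.
Hence dim_lights is obligatory.

Obligatory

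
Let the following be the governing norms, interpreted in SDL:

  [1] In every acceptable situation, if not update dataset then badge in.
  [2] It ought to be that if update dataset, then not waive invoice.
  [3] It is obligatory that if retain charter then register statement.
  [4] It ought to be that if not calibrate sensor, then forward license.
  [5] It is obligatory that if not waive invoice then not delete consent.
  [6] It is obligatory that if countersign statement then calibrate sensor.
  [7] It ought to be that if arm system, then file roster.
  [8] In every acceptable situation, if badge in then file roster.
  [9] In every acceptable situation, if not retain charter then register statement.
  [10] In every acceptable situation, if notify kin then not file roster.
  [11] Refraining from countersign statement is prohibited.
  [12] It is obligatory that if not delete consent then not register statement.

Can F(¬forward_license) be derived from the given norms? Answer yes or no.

Premise 4 is O(¬calibrate_sensor → forward_license), but O(¬calibrate_sensor) is not derivable from the premises, so it does not yield O(forward_license).
No other premise forces O(forward_license). An ideal world satisfying every premise can still have ¬forward_license true, so F(¬forward_license) is not derivable.

No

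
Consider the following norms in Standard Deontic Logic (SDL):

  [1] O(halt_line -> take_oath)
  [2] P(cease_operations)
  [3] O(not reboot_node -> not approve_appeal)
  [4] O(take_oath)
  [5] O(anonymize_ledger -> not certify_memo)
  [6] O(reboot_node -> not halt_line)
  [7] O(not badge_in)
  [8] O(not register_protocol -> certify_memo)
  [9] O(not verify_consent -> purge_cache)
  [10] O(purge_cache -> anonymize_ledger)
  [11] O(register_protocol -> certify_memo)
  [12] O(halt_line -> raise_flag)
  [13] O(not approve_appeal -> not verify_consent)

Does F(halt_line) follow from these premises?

Premises 11 and 8 cover both cases: O(register_protocol -> certify_memo) and O(not register_protocol -> certify_memo). Since register_protocol ∨ not register_protocol is a tautology, O(certify_memo) follows.
The contrapositive of premise 5 (O(anonymize_ledger -> not certify_memo)) is O(certify_memo -> not anonymize_ledger), and O(certify_memo) is already established, so O(not anonymize_ledger).
Premise 10, O(purge_cache -> anonymize_ledger), contraposes to O(not anonymize_ledger -> not purge_cache); with O(not anonymize_ledger) we get O(not purge_cache).
The contrapositive of premise 9 (O(not verify_consent -> purge_cache)) is O(not purge_cache -> verify_consent), and O(not purge_cache) is already established, so O(verify_consent).
Premise 13 is O(not approve_appeal -> not verify_consent); contrapositively O(verify_consent -> approve_appeal). Since O(verify_consent) holds, K gives O(approve_appeal).
Premise 3, O(not reboot_node -> not approve_appeal), contraposes to O(approve_appeal -> reboot_node); with O(approve_appeal) we get O(reboot_node).
Premise 6 is O(reboot_node -> not halt_line); since O(reboot_node), deontic closure gives O(not halt_line).
Premises 1, 2, 4, 7, 12 do not contribute to this derivation.
So O(not halt_line) holds, i.e. F(halt_line). The claim follows.

Yes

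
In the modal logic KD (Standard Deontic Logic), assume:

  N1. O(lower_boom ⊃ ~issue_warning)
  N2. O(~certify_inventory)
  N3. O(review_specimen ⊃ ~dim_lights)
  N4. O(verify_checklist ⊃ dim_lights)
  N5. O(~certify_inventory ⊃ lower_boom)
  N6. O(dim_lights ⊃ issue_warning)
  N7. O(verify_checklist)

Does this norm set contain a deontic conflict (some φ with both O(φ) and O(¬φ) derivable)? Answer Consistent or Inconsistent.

Inconsistent

Premise 2 states O(~certify_inventory) outright.
Applying K to premise 5 (O(~certify_inventory ⊃ lower_boom)) and O(~certify_inventory) yields O(lower_boom).
Applying K to premise 1 (O(lower_boom ⊃ ~issue_warning)) and O(lower_boom) yields O(~issue_warning).
Premise 6 is O(dim_lights ⊃ issue_warning); contrapositively O(~issue_warning ⊃ ~dim_lights). Since O(~issue_warning) holds, K gives O(~dim_lights).
The contrapositive of premise 4 (O(verify_checklist ⊃ dim_lights)) is O(~dim_lights ⊃ ~verify_checklist), and O(~dim_lights) is already established, so O(~verify_checklist).
But premise 7 directly asserts O(verify_checklist).
We now have both O(~verify_checklist) and O(verify_checklist) — verify_checklist is simultaneously obligatory and forbidden, violating the D-axiom.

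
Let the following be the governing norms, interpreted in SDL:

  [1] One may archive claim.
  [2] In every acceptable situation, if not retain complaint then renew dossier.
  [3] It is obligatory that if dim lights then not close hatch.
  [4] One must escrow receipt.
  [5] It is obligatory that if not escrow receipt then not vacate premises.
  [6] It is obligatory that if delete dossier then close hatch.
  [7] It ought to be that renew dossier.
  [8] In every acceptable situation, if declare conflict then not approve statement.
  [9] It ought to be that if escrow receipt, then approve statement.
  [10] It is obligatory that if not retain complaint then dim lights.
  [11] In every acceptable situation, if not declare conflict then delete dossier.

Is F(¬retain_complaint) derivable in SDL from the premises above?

Yes

From premise 4 we have O(escrow_receipt).
Premise 9 is O(escrow_receipt → approve_statement); since O(escrow_receipt), deontic closure gives O(approve_statement).
Premise 8, O(declare_conflict → ¬approve_statement), contraposes to O(approve_statement → ¬declare_conflict); with O(approve_statement) we get O(¬declare_conflict).
Applying K to premise 11 (O(¬declare_conflict → delete_dossier)) and O(¬declare_conflict) yields O(delete_dossier).
From O(delete_dossier) and premise 6, O(delete_dossier → close_hatch), we obtain O(close_hatch).
Premise 3, O(dim_lights → ¬close_hatch), contraposes to O(close_hatch → ¬dim_lights); with O(close_hatch) we get O(¬dim_lights).
Premise 10, O(¬retain_complaint → dim_lights), contraposes to O(¬dim_lights → retain_complaint); with O(¬dim_lights) we get O(retain_complaint).
Premises 1, 2, 5, 7 do not contribute to this derivation.
So O(retain_complaint) holds, i.e. F(¬retain_complaint). The claim follows.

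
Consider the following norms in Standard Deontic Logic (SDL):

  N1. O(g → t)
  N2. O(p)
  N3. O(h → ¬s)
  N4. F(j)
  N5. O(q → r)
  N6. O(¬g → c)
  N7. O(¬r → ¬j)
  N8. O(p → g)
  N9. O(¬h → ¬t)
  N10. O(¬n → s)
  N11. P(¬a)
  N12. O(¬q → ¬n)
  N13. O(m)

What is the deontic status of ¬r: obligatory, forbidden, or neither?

Forbidden

Premise 2 states O(p) outright.
With premise 8, O(p → g), the K-axiom yields O(g).
With premise 1, O(g → t), the K-axiom yields O(t).
The contrapositive of premise 9 (O(¬h → ¬t)) is O(t → h), and O(t) is already established, so O(h).
Premise 3 is O(h → ¬s); since O(h), deontic closure gives O(¬s).
Premise 10, O(¬n → s), contraposes to O(¬s → n); with O(¬s) we get O(n).
Premise 12, O(¬q → ¬n), contraposes to O(n → q); with O(n) we get O(q).
Premise 5 is O(q → r); since O(q), deontic closure gives O(r).
Premises 4, 6, 7, 11, 13 do not contribute to this derivation.
Thus O(r), which is F(¬r): ¬r is forbidden.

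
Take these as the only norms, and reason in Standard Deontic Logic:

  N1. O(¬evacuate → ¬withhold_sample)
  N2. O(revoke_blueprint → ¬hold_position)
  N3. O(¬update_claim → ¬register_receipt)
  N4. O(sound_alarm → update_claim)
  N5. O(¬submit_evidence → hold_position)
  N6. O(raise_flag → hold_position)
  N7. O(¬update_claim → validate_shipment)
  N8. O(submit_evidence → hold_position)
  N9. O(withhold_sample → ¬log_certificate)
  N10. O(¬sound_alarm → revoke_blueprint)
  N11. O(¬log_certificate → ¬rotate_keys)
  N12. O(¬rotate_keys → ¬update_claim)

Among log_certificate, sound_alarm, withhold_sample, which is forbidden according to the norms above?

Premises 5 and 8 cover both cases: O(¬submit_evidence → hold_position) and O(submit_evidence → hold_position). Since ¬submit_evidence ∨ submit_evidence is a tautology, O(hold_position) follows.
Premise 2, O(revoke_blueprint → ¬hold_position), contraposes to O(hold_position → ¬revoke_blueprint); with O(hold_position) we get O(¬revoke_blueprint).
The contrapositive of premise 10 (O(¬sound_alarm → revoke_blueprint)) is O(¬revoke_blueprint → sound_alarm), and O(¬revoke_blueprint) is already established, so O(sound_alarm).
From O(sound_alarm) and premise 4, O(sound_alarm → update_claim), we obtain O(update_claim).
Premise 12 is O(¬rotate_keys → ¬update_claim); contrapositively O(update_claim → rotate_keys). Since O(update_claim) holds, K gives O(rotate_keys).
Premise 11 is O(¬log_certificate → ¬rotate_keys); contrapositively O(rotate_keys → log_certificate). Since O(rotate_keys) holds, K gives O(log_certificate).
Premise 9, O(withhold_sample → ¬log_certificate), contraposes to O(log_certificate → ¬withhold_sample); with O(log_certificate) we get O(¬withhold_sample).
So O(¬withhold_sample) holds, i.e. withhold_sample is forbidden. None of the other listed options is forbidden under the premises.

withhold_sample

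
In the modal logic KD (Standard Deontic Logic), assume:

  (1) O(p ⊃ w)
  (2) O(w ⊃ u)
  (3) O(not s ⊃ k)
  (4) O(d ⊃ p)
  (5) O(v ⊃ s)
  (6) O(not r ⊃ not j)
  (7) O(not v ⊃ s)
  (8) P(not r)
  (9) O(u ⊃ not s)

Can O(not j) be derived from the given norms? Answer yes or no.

No

Premise 6 is O(not r ⊃ not j), but O(not r) is not derivable from the premises (the permission P(not r) asserts only not O(r), not O(not r)), so it does not yield O(not j).
No other premise forces O(not j). An ideal world satisfying every premise can still have not j false, so O(not j) is not derivable.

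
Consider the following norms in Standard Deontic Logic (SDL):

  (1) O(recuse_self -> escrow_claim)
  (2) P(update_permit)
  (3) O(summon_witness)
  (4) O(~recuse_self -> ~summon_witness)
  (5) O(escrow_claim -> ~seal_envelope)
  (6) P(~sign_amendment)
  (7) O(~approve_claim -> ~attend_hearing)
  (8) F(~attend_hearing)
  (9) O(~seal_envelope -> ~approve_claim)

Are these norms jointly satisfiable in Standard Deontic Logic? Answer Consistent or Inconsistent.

Premise 3 gives O(summon_witness).
Premise 4, O(~recuse_self -> ~summon_witness), contraposes to O(summon_witness -> recuse_self); with O(summon_witness) we get O(recuse_self).
With premise 1, O(recuse_self -> escrow_claim), the K-axiom yields O(escrow_claim).
Premise 5 is O(escrow_claim -> ~seal_envelope); since O(escrow_claim), deontic closure gives O(~seal_envelope).
Applying K to premise 9 (O(~seal_envelope -> ~approve_claim)) and O(~seal_envelope) yields O(~approve_claim).
Applying K to premise 7 (O(~approve_claim -> ~attend_hearing)) and O(~approve_claim) yields O(~attend_hearing).
Yet premise 8 is F(~attend_hearing), i.e. O(attend_hearing).
We now have both O(~attend_hearing) and O(attend_hearing) — attend_hearing is simultaneously obligatory and forbidden, violating the D-axiom.

Inconsistent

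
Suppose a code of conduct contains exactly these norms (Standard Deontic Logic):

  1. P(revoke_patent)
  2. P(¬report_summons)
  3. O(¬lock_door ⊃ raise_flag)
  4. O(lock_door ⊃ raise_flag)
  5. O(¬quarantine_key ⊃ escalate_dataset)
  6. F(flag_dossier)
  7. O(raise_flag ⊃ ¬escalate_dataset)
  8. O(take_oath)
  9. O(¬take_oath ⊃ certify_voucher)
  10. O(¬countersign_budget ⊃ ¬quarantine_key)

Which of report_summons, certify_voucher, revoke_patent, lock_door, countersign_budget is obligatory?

Premises 3 and 4 cover both cases: O(¬lock_door ⊃ raise_flag) and O(lock_door ⊃ raise_flag). Since ¬lock_door ∨ lock_door is a tautology, O(raise_flag) follows.
With premise 7, O(raise_flag ⊃ ¬escalate_dataset), the K-axiom yields O(¬escalate_dataset).
Premise 5 is O(¬quarantine_key ⊃ escalate_dataset); contrapositively O(¬escalate_dataset ⊃ quarantine_key). Since O(¬escalate_dataset) holds, K gives O(quarantine_key).
Premise 10, O(¬countersign_budget ⊃ ¬quarantine_key), contraposes to O(quarantine_key ⊃ countersign_budget); with O(quarantine_key) we get O(countersign_budget).
So O(countersign_budget) holds — countersign_budget is obligatory. None of the other listed options is made obligatory by any chain of premises.

countersign_budget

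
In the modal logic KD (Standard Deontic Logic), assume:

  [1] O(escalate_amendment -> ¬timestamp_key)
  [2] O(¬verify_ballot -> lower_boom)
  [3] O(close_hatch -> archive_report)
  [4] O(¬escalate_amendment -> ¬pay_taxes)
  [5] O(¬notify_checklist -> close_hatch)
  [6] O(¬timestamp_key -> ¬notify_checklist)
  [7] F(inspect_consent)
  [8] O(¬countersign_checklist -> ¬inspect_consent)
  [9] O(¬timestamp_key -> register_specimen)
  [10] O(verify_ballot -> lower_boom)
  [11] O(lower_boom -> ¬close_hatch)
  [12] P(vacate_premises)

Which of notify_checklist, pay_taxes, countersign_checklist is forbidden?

pay_taxes

By case analysis on ¬verify_ballot: premise 2 gives O(¬verify_ballot -> lower_boom) and premise 10 gives O(verify_ballot -> lower_boom), so O(lower_boom) either way.
Premise 11 is O(lower_boom -> ¬close_hatch); since O(lower_boom), deontic closure gives O(¬close_hatch).
Premise 5 is O(¬notify_checklist -> close_hatch); contrapositively O(¬close_hatch -> notify_checklist). Since O(¬close_hatch) holds, K gives O(notify_checklist).
The contrapositive of premise 6 (O(¬timestamp_key -> ¬notify_checklist)) is O(notify_checklist -> timestamp_key), and O(notify_checklist) is already established, so O(timestamp_key).
Premise 1, O(escalate_amendment -> ¬timestamp_key), contraposes to O(timestamp_key -> ¬escalate_amendment); with O(timestamp_key) we get O(¬escalate_amendment).
From O(¬escalate_amendment) and premise 4, O(¬escalate_amendment -> ¬pay_taxes), we obtain O(¬pay_taxes).
So O(¬pay_taxes) holds, i.e. pay_taxes is forbidden. None of the other listed options is forbidden under the premises.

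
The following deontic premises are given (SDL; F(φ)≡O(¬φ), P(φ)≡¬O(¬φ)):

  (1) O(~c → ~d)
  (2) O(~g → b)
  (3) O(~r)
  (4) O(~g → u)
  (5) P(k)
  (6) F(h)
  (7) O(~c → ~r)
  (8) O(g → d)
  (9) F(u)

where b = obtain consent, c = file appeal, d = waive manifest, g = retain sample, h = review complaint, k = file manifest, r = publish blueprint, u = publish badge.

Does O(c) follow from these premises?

Premise 9, F(u), is equivalent to O(~u).
The contrapositive of premise 4 (O(~g → u)) is O(~u → g), and O(~u) is already established, so O(g).
Premise 8 is O(g → d); since O(g), deontic closure gives O(d).
Premise 1 is O(~c → ~d); contrapositively O(d → c). Since O(d) holds, K gives O(c).
Premises 2, 3, 5, 6, 7 do not contribute to this derivation.
So O(c) follows.

Yes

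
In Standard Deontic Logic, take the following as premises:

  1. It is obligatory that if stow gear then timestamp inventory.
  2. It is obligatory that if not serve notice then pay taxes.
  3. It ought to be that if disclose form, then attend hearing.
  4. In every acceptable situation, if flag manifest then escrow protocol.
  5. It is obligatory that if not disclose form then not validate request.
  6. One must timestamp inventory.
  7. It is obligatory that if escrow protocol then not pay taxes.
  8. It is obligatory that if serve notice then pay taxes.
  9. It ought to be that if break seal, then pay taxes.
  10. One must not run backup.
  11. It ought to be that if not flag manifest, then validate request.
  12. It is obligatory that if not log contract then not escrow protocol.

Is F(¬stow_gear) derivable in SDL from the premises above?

Premise 1 is O(stow_gear → timestamp_inventory); even if O(timestamp_inventory) held, inferring O(stow_gear) would be affirming the consequent — invalid.
No other premise forces O(stow_gear). An ideal world satisfying every premise can still have ¬stow_gear true, so F(¬stow_gear) is not derivable.

No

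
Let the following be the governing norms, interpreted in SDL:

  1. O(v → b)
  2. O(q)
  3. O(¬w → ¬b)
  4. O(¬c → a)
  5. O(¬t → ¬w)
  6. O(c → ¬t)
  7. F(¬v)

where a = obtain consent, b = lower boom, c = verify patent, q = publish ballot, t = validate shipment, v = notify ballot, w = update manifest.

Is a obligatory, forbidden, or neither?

Obligatory

Premise 7 is F(¬v), i.e. O(v).
With premise 1, O(v → b), the K-axiom yields O(b).
Premise 3 is O(¬w → ¬b); contrapositively O(b → w). Since O(b) holds, K gives O(w).
Premise 5, O(¬t → ¬w), contraposes to O(w → t); with O(w) we get O(t).
The contrapositive of premise 6 (O(c → ¬t)) is O(t → ¬c), and O(t) is already established, so O(¬c).
With premise 4, O(¬c → a), the K-axiom yields O(a).
Premise 2 does not contribute to this derivation.
Hence a is obligatory.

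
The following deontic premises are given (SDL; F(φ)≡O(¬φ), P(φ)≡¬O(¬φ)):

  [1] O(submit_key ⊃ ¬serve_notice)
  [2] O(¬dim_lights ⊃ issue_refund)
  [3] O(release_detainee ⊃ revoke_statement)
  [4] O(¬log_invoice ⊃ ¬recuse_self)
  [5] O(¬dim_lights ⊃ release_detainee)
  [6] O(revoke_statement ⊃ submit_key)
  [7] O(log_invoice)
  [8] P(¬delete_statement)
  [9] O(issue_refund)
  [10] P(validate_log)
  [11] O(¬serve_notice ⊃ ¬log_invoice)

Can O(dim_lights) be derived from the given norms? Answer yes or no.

Premise 7 gives O(log_invoice).
The contrapositive of premise 11 (O(¬serve_notice ⊃ ¬log_invoice)) is O(log_invoice ⊃ serve_notice), and O(log_invoice) is already established, so O(serve_notice).
Premise 1, O(submit_key ⊃ ¬serve_notice), contraposes to O(serve_notice ⊃ ¬submit_key); with O(serve_notice) we get O(¬submit_key).
Premise 6, O(revoke_statement ⊃ submit_key), contraposes to O(¬submit_key ⊃ ¬revoke_statement); with O(¬submit_key) we get O(¬revoke_statement).
Premise 3 is O(release_detainee ⊃ revoke_statement); contrapositively O(¬revoke_statement ⊃ ¬release_detainee). Since O(¬revoke_statement) holds, K gives O(¬release_detainee).
The contrapositive of premise 5 (O(¬dim_lights ⊃ release_detainee)) is O(¬release_detainee ⊃ dim_lights), and O(¬release_detainee) is already established, so O(dim_lights).
Premises 2, 4, 8, 9, 10 do not contribute to this derivation.
So O(dim_lights) follows.

Yes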